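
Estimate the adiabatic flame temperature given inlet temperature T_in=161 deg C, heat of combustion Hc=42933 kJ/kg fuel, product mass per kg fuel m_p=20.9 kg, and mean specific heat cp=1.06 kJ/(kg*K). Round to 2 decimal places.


T_ad = T_in + Hc / (m_p * cp)
Denominator = 20.9 * 1.06 = 22.1540
Temperature rise = 42933 / 22.1540 = 1937.93 K
T_ad = 161 + 1937.93 = 2098.93 deg C


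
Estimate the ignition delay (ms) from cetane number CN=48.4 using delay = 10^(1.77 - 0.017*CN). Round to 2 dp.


delay = 10^(1.77 - 0.017*CN)
Exponent = 1.77 - 0.017*48.4 = 0.9472
delay = 10^0.9472 = 8.86 ms


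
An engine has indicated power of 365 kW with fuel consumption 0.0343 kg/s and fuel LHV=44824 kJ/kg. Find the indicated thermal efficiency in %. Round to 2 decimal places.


eta_ith = (IP / (mf * LHV)) * 100
Denominator = 0.0343 * 44824 = 1537.4632 kW
eta_ith = (365 / 1537.4632) * 100 = 23.74%


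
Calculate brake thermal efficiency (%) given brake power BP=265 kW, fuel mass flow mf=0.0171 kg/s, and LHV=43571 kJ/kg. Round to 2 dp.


eta_BTE = (BP / (mf * LHV)) * 100
Denominator = 0.0171 * 43571 = 745.0641 kW
eta_BTE = (265 / 745.0641) * 100 = 35.57%


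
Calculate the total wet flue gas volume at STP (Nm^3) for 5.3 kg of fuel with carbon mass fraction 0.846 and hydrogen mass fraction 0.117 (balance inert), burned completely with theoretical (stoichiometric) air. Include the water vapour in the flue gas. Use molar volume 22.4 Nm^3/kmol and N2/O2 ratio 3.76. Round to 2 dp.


Per kg fuel: CO2 = (C/12 kmol)*22.4 = (0.846/12)*22.4 = 1.57920 Nm^3
Per kg fuel: H2O = (H/2 kmol)*22.4 = (0.117/2)*22.4 = 1.31040 Nm^3
O2 needed per kg fuel = C/12 + H/4 = 0.846/12 + 0.117/4 = 0.09975000 kmol
Per kg fuel: N2 = O2*3.76*22.4 = 0.09975000*3.76*22.4 = 8.40134 Nm^3
Total per kg = 1.57920 + 1.31040 + 8.40134 = 11.29094 Nm^3
Total = 11.29094 * 5.3 = 59.84 Nm^3


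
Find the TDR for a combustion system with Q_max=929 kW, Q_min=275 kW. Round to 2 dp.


TDR = Q_max / Q_min
TDR = 929 / 275 = 3.38


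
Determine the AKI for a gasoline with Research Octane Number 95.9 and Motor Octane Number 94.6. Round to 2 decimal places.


AKI = (RON + MON) / 2
AKI = (95.9 + 94.6) / 2
AKI = 190.5 / 2 = 95.25


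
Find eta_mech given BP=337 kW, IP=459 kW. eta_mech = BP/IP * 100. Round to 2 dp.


eta_mech = (BP / IP) * 100
Ratio = 337 / 459 = 0.7342
eta_mech = 0.7342 * 100 = 73.42%


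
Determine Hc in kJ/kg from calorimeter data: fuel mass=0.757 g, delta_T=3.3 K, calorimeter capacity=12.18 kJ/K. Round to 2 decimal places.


Hc = C_cal * delta_T / m_fuel
Q_released = 12.18 * 3.3 = 40.1940 kJ
m_fuel = 0.757 g = 0.757/1000 kg = 0.000757 kg
Hc = 40.1940 / 0.000757 = 53096.43 kJ/kg


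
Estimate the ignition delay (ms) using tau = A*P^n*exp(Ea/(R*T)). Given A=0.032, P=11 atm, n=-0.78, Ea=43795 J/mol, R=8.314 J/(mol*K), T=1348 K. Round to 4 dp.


tau = A * P^n * exp(Ea/(R*T))
P^n = 11^(-0.78) = 0.15406845
Ea/(R*T) = 43795/(8.314*1348) = 3.907731
exp(Ea/(R*T)) = 49.785841
tau = 0.032 * 0.15406845 * 49.785841 = 0.2455 ms


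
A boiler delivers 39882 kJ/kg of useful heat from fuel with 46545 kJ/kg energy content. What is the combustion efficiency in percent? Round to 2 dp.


Efficiency = (Q_useful / Q_fuel) * 100
Efficiency = (39882 / 46545) * 100
Efficiency = 0.8568 * 100 = 85.68%


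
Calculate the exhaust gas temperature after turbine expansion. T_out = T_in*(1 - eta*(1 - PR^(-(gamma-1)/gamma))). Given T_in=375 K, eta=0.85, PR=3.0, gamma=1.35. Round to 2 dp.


T_out = T_in * (1 - eta * (1 - PR^(-(gamma-1)/gamma)))
Exponent = -(1.35-1)/1.35 = -0.25925926
PR^exp = 3.0^(-0.25925926) = 0.75214556
Factor = 1 - 0.85*(1 - 0.75214556) = 0.78932373
T_out = 375 * 0.78932373 = 296.00 K


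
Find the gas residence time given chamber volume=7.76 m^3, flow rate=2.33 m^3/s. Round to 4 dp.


tau = V / Q_flow
tau = 7.76 / 2.33 = 3.3305 s


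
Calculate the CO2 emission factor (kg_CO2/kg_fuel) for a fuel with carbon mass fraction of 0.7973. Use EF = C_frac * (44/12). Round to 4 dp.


EF = C_frac * (M_CO2 / M_C)
EF = 0.7973 * (44/12)
EF = 0.7973 * 3.666667 = 2.9234 kg_CO2/kg_fuel


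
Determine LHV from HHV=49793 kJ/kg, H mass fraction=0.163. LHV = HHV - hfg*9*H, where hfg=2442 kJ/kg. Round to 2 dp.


LHV = HHV - hfg * 9 * H
Water correction = 2442 * 9 * 0.163 = 3582.414 kJ/kg
LHV = 49793 - 3582.414 = 46210.59 kJ/kg


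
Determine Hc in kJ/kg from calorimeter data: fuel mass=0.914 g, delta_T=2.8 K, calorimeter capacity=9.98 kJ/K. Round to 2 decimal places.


Hc = C_cal * delta_T / m_fuel
Q_released = 9.98 * 2.8 = 27.9440 kJ
m_fuel = 0.914 g = 0.914/1000 kg = 0.000914 kg
Hc = 27.9440 / 0.000914 = 30573.30 kJ/kg


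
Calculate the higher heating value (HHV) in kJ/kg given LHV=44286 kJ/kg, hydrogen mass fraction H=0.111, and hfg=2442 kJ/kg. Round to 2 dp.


HHV = LHV + hfg * 9 * H
Water addition = 2442 * 9 * 0.111 = 2439.558 kJ/kg
HHV = 44286 + 2439.558 = 46725.56 kJ/kg


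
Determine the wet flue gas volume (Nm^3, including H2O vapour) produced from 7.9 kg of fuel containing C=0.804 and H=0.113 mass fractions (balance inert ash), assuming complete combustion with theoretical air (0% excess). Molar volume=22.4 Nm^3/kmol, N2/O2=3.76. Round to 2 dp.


Per kg fuel: CO2 = (C/12 kmol)*22.4 = (0.804/12)*22.4 = 1.50080 Nm^3
Per kg fuel: H2O = (H/2 kmol)*22.4 = (0.113/2)*22.4 = 1.26560 Nm^3
O2 needed per kg fuel = C/12 + H/4 = 0.804/12 + 0.113/4 = 0.09525000 kmol
Per kg fuel: N2 = O2*3.76*22.4 = 0.09525000*3.76*22.4 = 8.02234 Nm^3
Total per kg = 1.50080 + 1.26560 + 8.02234 = 10.78874 Nm^3
Total = 10.78874 * 7.9 = 85.23 Nm^3


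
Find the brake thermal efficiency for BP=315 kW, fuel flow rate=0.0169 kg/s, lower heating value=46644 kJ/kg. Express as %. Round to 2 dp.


eta_BTE = (BP / (mf * LHV)) * 100
Denominator = 0.0169 * 46644 = 788.2836 kW
eta_BTE = (315 / 788.2836) * 100 = 39.96%


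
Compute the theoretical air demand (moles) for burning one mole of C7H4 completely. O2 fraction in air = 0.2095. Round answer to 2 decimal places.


Balanced combustion: C7H4 + 8 O2 -> 7 CO2 + 2 H2O
O2 needed = C + H/4 = 7 + 4/4 = 8.00 moles
Air moles = O2 / 0.2095 = 8.00 / 0.2095 = 38.19 moles air


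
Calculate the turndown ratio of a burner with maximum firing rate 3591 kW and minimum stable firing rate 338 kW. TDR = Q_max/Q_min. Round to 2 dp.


TDR = Q_max / Q_min
TDR = 3591 / 338 = 10.62


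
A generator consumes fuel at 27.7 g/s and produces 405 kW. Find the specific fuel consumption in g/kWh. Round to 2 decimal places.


SFC = (mf / BP) * 3600
Rate = 27.7 / 405 = 0.068395 g/(s*kW)
SFC = 0.068395 * 3600 = 246.22 g/kWh


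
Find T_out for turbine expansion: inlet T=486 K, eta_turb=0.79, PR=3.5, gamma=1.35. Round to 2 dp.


T_out = T_in * (1 - eta * (1 - PR^(-(gamma-1)/gamma)))
Exponent = -(1.35-1)/1.35 = -0.25925926
PR^exp = 3.5^(-0.25925926) = 0.72267881
Factor = 1 - 0.79*(1 - 0.72267881) = 0.78091626
T_out = 486 * 0.78091626 = 379.53 K


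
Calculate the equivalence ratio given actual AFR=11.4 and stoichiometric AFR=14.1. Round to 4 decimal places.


phi = AFR_stoich / AFR_actual
phi = 14.1 / 11.4 = 1.2368


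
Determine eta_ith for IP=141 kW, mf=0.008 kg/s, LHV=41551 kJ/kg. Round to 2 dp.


eta_ith = (IP / (mf * LHV)) * 100
Denominator = 0.008 * 41551 = 332.4080 kW
eta_ith = (141 / 332.4080) * 100 = 42.42%


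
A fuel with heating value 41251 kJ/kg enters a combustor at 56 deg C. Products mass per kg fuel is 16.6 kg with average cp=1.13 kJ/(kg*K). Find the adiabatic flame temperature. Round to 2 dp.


T_ad = T_in + Hc / (m_p * cp)
Denominator = 16.6 * 1.13 = 18.7580
Temperature rise = 41251 / 18.7580 = 2199.12 K
T_ad = 56 + 2199.12 = 2255.12 deg C


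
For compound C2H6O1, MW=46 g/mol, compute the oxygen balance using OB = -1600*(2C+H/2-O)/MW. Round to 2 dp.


OB = -1600 * (2C + H/2 - O) / MW
Inner = 2*2 + 6/2 - 1 = 6.00
OB = -1600 * 6.00 / 46 = -208.70%


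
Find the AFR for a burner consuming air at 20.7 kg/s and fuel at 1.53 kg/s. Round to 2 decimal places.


AFR = m_air / m_fuel
AFR = 20.7 / 1.53 = 13.53


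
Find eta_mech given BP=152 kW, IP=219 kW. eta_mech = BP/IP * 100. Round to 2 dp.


eta_mech = (BP / IP) * 100
Ratio = 152 / 219 = 0.6941
eta_mech = 0.6941 * 100 = 69.41%


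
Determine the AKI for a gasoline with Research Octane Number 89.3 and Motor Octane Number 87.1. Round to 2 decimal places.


AKI = (RON + MON) / 2
AKI = (89.3 + 87.1) / 2
AKI = 176.4 / 2 = 88.20


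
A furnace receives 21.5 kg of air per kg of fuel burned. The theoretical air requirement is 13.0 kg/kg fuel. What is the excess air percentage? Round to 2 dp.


Excess air = actual - stoichiometric = 21.5 - 13.0 = 8.50 kg/kg fuel
Excess air % = (excess / stoich) * 100 = (8.50 / 13.0) * 100 = 65.38%


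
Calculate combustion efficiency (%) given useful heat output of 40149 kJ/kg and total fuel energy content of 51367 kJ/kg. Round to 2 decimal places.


Efficiency = (Q_useful / Q_fuel) * 100
Efficiency = (40149 / 51367) * 100
Efficiency = 0.7816 * 100 = 78.16%


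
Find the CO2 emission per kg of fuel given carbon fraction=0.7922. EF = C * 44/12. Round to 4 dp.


EF = C_frac * (M_CO2 / M_C)
EF = 0.7922 * (44/12)
EF = 0.7922 * 3.666667 = 2.9047 kg_CO2/kg_fuel


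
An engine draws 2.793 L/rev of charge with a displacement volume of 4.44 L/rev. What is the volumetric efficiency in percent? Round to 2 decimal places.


eta_v = (V_actual / V_disp) * 100
Ratio = 2.793 / 4.44 = 0.6291
eta_v = 0.6291 * 100 = 62.91%


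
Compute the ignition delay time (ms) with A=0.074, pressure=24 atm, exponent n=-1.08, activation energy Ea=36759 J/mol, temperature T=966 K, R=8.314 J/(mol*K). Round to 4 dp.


tau = A * P^n * exp(Ea/(R*T))
P^n = 24^(-1.08) = 0.03231260
Ea/(R*T) = 36759/(8.314*966) = 4.576954
exp(Ea/(R*T)) = 97.217811
tau = 0.074 * 0.03231260 * 97.217811 = 0.2325 ms


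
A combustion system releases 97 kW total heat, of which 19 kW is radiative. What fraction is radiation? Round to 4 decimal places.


f_rad = Q_rad / Q_total
f_rad = 19 / 97 = 0.1959


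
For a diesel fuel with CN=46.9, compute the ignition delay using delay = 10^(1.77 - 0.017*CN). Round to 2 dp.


delay = 10^(1.77 - 0.017*CN)
Exponent = 1.77 - 0.017*46.9 = 0.9727
delay = 10^0.9727 = 9.39 ms


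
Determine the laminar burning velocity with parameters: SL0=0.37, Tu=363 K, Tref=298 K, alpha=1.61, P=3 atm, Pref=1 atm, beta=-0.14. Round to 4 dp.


SL = SL0 * (Tu/Tref)^alpha * (P/Pref)^beta
T ratio = 363/298 = 1.21812081
(T ratio)^alpha = 1.21812081^1.61 = 1.373920
(P/Pref)^beta = 3^(-0.14) = 0.857439
SL = 0.37 * 1.373920 * 0.857439 = 0.4359 m/s


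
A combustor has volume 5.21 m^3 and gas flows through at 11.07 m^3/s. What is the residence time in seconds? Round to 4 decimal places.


tau = V / Q_flow
tau = 5.21 / 11.07 = 0.4706 s


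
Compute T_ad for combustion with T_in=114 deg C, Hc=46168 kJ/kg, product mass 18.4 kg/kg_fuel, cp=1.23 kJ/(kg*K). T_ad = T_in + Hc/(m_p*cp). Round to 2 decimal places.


T_ad = T_in + Hc / (m_p * cp)
Denominator = 18.4 * 1.23 = 22.6320
Temperature rise = 46168 / 22.6320 = 2039.94 K
T_ad = 114 + 2039.94 = 2153.94 deg C


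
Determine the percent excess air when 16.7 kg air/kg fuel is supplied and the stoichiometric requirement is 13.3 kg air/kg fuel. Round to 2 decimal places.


Excess air = actual - stoichiometric = 16.7 - 13.3 = 3.40 kg/kg fuel
Excess air % = (excess / stoich) * 100 = (3.40 / 13.3) * 100 = 25.56%


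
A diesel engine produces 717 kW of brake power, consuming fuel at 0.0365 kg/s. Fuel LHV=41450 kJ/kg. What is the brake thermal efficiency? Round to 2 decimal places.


eta_BTE = (BP / (mf * LHV)) * 100
Denominator = 0.0365 * 41450 = 1512.9250 kW
eta_BTE = (717 / 1512.9250) * 100 = 47.39%


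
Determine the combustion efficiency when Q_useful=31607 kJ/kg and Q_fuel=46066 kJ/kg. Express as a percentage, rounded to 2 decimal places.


Efficiency = (Q_useful / Q_fuel) * 100
Efficiency = (31607 / 46066) * 100
Efficiency = 0.6861 * 100 = 68.61%


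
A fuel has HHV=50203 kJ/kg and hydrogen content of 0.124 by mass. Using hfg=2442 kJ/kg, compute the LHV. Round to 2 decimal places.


LHV = HHV - hfg * 9 * H
Water correction = 2442 * 9 * 0.124 = 2725.272 kJ/kg
LHV = 50203 - 2725.272 = 47477.73 kJ/kg


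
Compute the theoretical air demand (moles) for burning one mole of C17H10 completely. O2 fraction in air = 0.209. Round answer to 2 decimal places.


Balanced combustion: C17H10 + 19.5 O2 -> 17 CO2 + 5 H2O
O2 needed = C + H/4 = 17 + 10/4 = 19.50 moles
Air moles = O2 / 0.209 = 19.50 / 0.209 = 93.30 moles air


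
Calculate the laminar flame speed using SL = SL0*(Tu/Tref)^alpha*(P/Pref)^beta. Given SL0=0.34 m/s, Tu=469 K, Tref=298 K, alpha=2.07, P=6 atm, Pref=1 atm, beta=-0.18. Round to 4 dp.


SL = SL0 * (Tu/Tref)^alpha * (P/Pref)^beta
T ratio = 469/298 = 1.57382550
(T ratio)^alpha = 1.57382550^2.07 = 2.556820
(P/Pref)^beta = 6^(-0.18) = 0.724324
SL = 0.34 * 2.556820 * 0.724324 = 0.6297 m/s


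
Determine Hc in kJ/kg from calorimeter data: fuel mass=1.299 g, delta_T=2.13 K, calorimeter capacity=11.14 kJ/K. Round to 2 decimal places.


Hc = C_cal * delta_T / m_fuel
Q_released = 11.14 * 2.13 = 23.7282 kJ
m_fuel = 1.299 g = 1.299/1000 kg = 0.001299 kg
Hc = 23.7282 / 0.001299 = 18266.51 kJ/kg


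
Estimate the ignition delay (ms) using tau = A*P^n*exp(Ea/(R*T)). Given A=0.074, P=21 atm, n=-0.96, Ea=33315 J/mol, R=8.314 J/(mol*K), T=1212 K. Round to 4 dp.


tau = A * P^n * exp(Ea/(R*T))
P^n = 21^(-0.96) = 0.05378603
Ea/(R*T) = 33315/(8.314*1212) = 3.306185
exp(Ea/(R*T)) = 27.280856
tau = 0.074 * 0.05378603 * 27.280856 = 0.1086 ms


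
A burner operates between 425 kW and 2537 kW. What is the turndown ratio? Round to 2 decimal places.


TDR = Q_max / Q_min
TDR = 2537 / 425 = 5.97


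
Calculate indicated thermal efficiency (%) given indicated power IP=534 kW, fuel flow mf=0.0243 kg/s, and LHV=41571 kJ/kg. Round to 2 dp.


eta_ith = (IP / (mf * LHV)) * 100
Denominator = 0.0243 * 41571 = 1010.1753 kW
eta_ith = (534 / 1010.1753) * 100 = 52.86%


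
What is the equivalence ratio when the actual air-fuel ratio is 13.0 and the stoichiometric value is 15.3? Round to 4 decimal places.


phi = AFR_stoich / AFR_actual
phi = 15.3 / 13.0 = 1.1769


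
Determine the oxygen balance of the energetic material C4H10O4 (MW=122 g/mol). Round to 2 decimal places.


OB = -1600 * (2C + H/2 - O) / MW
Inner = 2*4 + 10/2 - 4 = 9.00
OB = -1600 * 9.00 / 122 = -118.03%


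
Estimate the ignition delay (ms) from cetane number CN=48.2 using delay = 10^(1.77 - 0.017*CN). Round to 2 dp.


delay = 10^(1.77 - 0.017*CN)
Exponent = 1.77 - 0.017*48.2 = 0.9506
delay = 10^0.9506 = 8.92 ms


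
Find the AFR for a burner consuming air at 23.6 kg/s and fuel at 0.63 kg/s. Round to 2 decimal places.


AFR = m_air / m_fuel
AFR = 23.6 / 0.63 = 37.46


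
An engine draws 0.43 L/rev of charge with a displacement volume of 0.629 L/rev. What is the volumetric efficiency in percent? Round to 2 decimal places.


eta_v = (V_actual / V_disp) * 100
Ratio = 0.43 / 0.629 = 0.6836
eta_v = 0.6836 * 100 = 68.36%


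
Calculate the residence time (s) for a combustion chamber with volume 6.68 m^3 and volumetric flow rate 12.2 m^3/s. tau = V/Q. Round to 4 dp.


tau = V / Q_flow
tau = 6.68 / 12.2 = 0.5475 s


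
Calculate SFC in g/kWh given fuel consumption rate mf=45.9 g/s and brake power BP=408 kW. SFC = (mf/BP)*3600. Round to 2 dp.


SFC = (mf / BP) * 3600
Rate = 45.9 / 408 = 0.112500 g/(s*kW)
SFC = 0.112500 * 3600 = 405.00 g/kWh


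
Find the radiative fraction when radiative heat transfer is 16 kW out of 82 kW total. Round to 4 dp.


f_rad = Q_rad / Q_total
f_rad = 16 / 82 = 0.1951


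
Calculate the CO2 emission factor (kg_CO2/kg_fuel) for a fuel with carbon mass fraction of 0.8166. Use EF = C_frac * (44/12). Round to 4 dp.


EF = C_frac * (M_CO2 / M_C)
EF = 0.8166 * (44/12)
EF = 0.8166 * 3.666667 = 2.9942 kg_CO2/kg_fuel


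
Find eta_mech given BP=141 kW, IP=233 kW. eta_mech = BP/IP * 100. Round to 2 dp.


eta_mech = (BP / IP) * 100
Ratio = 141 / 233 = 0.6052
eta_mech = 0.6052 * 100 = 60.52%


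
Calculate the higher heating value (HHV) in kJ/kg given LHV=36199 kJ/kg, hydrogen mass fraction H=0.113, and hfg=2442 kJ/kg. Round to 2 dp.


HHV = LHV + hfg * 9 * H
Water addition = 2442 * 9 * 0.113 = 2483.514 kJ/kg
HHV = 36199 + 2483.514 = 38682.51 kJ/kg


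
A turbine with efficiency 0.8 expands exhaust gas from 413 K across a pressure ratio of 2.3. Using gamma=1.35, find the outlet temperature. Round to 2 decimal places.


T_out = T_in * (1 - eta * (1 - PR^(-(gamma-1)/gamma)))
Exponent = -(1.35-1)/1.35 = -0.25925926
PR^exp = 2.3^(-0.25925926) = 0.80578413
Factor = 1 - 0.8*(1 - 0.80578413) = 0.84462730
T_out = 413 * 0.84462730 = 348.83 K


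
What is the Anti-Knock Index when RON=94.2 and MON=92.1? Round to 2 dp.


AKI = (RON + MON) / 2
AKI = (94.2 + 92.1) / 2
AKI = 186.3 / 2 = 93.15


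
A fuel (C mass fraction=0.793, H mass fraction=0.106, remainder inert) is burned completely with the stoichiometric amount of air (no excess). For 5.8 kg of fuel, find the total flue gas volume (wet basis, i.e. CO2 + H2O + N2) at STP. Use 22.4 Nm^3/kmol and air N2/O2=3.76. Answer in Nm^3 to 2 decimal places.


Per kg fuel: CO2 = (C/12 kmol)*22.4 = (0.793/12)*22.4 = 1.48027 Nm^3
Per kg fuel: H2O = (H/2 kmol)*22.4 = (0.106/2)*22.4 = 1.18720 Nm^3
O2 needed per kg fuel = C/12 + H/4 = 0.793/12 + 0.106/4 = 0.09258333 kmol
Per kg fuel: N2 = O2*3.76*22.4 = 0.09258333*3.76*22.4 = 7.79774 Nm^3
Total per kg = 1.48027 + 1.18720 + 7.79774 = 10.46521 Nm^3
Total = 10.46521 * 5.8 = 60.70 Nm^3


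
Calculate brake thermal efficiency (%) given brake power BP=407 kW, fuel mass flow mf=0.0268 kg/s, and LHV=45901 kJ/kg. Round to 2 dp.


eta_BTE = (BP / (mf * LHV)) * 100
Denominator = 0.0268 * 45901 = 1230.1468 kW
eta_BTE = (407 / 1230.1468) * 100 = 33.09%


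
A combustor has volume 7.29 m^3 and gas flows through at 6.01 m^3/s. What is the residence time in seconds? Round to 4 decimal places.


tau = V / Q_flow
tau = 7.29 / 6.01 = 1.2130 s


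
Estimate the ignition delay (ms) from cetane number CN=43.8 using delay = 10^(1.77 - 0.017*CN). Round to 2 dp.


delay = 10^(1.77 - 0.017*CN)
Exponent = 1.77 - 0.017*43.8 = 1.0254
delay = 10^1.0254 = 10.60 ms


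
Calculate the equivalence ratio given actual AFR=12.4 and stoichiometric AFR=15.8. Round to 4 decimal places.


phi = AFR_stoich / AFR_actual
phi = 15.8 / 12.4 = 1.2742


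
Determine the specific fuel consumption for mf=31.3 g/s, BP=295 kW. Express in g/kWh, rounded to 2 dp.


SFC = (mf / BP) * 3600
Rate = 31.3 / 295 = 0.106102 g/(s*kW)
SFC = 0.106102 * 3600 = 381.97 g/kWh


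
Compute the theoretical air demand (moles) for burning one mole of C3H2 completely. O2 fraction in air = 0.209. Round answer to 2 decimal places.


Balanced combustion: C3H2 + 3.5 O2 -> 3 CO2 + 1 H2O
O2 needed = C + H/4 = 3 + 2/4 = 3.50 moles
Air moles = O2 / 0.209 = 3.50 / 0.209 = 16.75 moles air


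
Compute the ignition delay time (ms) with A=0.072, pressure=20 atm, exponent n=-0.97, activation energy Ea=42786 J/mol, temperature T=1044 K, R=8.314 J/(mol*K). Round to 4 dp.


tau = A * P^n * exp(Ea/(R*T))
P^n = 20^(-0.97) = 0.05470171
Ea/(R*T) = 42786/(8.314*1044) = 4.929367
exp(Ea/(R*T)) = 138.291969
tau = 0.072 * 0.05470171 * 138.291969 = 0.5447 ms


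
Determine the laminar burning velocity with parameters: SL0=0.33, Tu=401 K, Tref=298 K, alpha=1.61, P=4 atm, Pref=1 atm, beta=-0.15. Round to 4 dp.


SL = SL0 * (Tu/Tref)^alpha * (P/Pref)^beta
T ratio = 401/298 = 1.34563758
(T ratio)^alpha = 1.34563758^1.61 = 1.612777
(P/Pref)^beta = 4^(-0.15) = 0.812252
SL = 0.33 * 1.612777 * 0.812252 = 0.4323 m/s


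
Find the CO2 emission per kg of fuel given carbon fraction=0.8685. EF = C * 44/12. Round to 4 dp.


EF = C_frac * (M_CO2 / M_C)
EF = 0.8685 * (44/12)
EF = 0.8685 * 3.666667 = 3.1845 kg_CO2/kg_fuel


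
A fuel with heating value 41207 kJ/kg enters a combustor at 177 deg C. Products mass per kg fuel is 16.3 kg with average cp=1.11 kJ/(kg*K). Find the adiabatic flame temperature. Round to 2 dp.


T_ad = T_in + Hc / (m_p * cp)
Denominator = 16.3 * 1.11 = 18.0930
Temperature rise = 41207 / 18.0930 = 2277.51 K
T_ad = 177 + 2277.51 = 2454.51 deg C


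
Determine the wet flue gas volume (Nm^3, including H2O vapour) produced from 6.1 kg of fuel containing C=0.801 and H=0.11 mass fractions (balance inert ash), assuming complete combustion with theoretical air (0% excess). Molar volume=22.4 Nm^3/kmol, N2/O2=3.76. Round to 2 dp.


Per kg fuel: CO2 = (C/12 kmol)*22.4 = (0.801/12)*22.4 = 1.49520 Nm^3
Per kg fuel: H2O = (H/2 kmol)*22.4 = (0.11/2)*22.4 = 1.23200 Nm^3
O2 needed per kg fuel = C/12 + H/4 = 0.801/12 + 0.11/4 = 0.09425000 kmol
Per kg fuel: N2 = O2*3.76*22.4 = 0.09425000*3.76*22.4 = 7.93811 Nm^3
Total per kg = 1.49520 + 1.23200 + 7.93811 = 10.66531 Nm^3
Total = 10.66531 * 6.1 = 65.06 Nm^3


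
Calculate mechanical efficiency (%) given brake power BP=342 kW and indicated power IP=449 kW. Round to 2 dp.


eta_mech = (BP / IP) * 100
Ratio = 342 / 449 = 0.7617
eta_mech = 0.7617 * 100 = 76.17%


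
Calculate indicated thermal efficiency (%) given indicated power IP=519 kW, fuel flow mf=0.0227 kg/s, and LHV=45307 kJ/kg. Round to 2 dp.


eta_ith = (IP / (mf * LHV)) * 100
Denominator = 0.0227 * 45307 = 1028.4689 kW
eta_ith = (519 / 1028.4689) * 100 = 50.46%


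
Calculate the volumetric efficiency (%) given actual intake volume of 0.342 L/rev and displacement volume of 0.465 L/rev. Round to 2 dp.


eta_v = (V_actual / V_disp) * 100
Ratio = 0.342 / 0.465 = 0.7355
eta_v = 0.7355 * 100 = 73.55%


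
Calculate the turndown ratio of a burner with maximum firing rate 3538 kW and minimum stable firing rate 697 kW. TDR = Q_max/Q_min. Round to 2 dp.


TDR = Q_max / Q_min
TDR = 3538 / 697 = 5.08


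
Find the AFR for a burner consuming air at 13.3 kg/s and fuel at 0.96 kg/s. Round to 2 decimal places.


AFR = m_air / m_fuel
AFR = 13.3 / 0.96 = 13.85


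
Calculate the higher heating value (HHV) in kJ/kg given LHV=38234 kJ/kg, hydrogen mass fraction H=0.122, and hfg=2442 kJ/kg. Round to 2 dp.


HHV = LHV + hfg * 9 * H
Water addition = 2442 * 9 * 0.122 = 2681.316 kJ/kg
HHV = 38234 + 2681.316 = 40915.32 kJ/kg


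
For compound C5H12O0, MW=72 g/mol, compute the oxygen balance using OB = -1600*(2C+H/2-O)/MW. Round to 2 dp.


OB = -1600 * (2C + H/2 - O) / MW
Inner = 2*5 + 12/2 - 0 = 16.00
OB = -1600 * 16.00 / 72 = -355.56%


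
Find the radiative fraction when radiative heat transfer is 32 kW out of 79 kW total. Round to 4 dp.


f_rad = Q_rad / Q_total
f_rad = 32 / 79 = 0.4051


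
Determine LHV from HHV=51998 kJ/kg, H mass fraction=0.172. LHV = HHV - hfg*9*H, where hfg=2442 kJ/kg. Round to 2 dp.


LHV = HHV - hfg * 9 * H
Water correction = 2442 * 9 * 0.172 = 3780.216 kJ/kg
LHV = 51998 - 3780.216 = 48217.78 kJ/kg


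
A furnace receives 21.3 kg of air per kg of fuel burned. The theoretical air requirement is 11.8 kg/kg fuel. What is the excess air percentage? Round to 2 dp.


Excess air = actual - stoichiometric = 21.3 - 11.8 = 9.50 kg/kg fuel
Excess air % = (excess / stoich) * 100 = (9.50 / 11.8) * 100 = 80.51%


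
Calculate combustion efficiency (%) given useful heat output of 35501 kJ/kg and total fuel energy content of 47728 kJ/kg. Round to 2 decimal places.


Efficiency = (Q_useful / Q_fuel) * 100
Efficiency = (35501 / 47728) * 100
Efficiency = 0.7438 * 100 = 74.38%


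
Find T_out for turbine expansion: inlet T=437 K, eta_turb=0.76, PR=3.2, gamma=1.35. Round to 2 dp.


T_out = T_in * (1 - eta * (1 - PR^(-(gamma-1)/gamma)))
Exponent = -(1.35-1)/1.35 = -0.25925926
PR^exp = 3.2^(-0.25925926) = 0.73966521
Factor = 1 - 0.76*(1 - 0.73966521) = 0.80214556
T_out = 437 * 0.80214556 = 350.54 K


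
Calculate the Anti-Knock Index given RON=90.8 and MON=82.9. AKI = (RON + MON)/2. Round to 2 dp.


AKI = (RON + MON) / 2
AKI = (90.8 + 82.9) / 2
AKI = 173.7 / 2 = 86.85


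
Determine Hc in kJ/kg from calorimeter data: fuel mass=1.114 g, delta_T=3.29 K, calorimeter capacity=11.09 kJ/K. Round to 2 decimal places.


Hc = C_cal * delta_T / m_fuel
Q_released = 11.09 * 3.29 = 36.4861 kJ
m_fuel = 1.114 g = 1.114/1000 kg = 0.001114 kg
Hc = 36.4861 / 0.001114 = 32752.33 kJ/kg


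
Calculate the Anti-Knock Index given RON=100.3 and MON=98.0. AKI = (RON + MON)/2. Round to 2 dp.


AKI = (RON + MON) / 2
AKI = (100.3 + 98.0) / 2
AKI = 198.3 / 2 = 99.15


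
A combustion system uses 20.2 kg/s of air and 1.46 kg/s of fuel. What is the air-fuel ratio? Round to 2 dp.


AFR = m_air / m_fuel
AFR = 20.2 / 1.46 = 13.84


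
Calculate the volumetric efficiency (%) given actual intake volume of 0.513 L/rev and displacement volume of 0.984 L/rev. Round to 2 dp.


eta_v = (V_actual / V_disp) * 100
Ratio = 0.513 / 0.984 = 0.5213
eta_v = 0.5213 * 100 = 52.13%


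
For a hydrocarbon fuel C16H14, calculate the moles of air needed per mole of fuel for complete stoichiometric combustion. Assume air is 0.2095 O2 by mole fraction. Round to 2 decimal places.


Balanced combustion: C16H14 + 19.5 O2 -> 16 CO2 + 7 H2O
O2 needed = C + H/4 = 16 + 14/4 = 19.50 moles
Air moles = O2 / 0.2095 = 19.50 / 0.2095 = 93.08 moles air


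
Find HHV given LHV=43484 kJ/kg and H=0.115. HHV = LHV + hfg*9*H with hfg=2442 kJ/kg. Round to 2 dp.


HHV = LHV + hfg * 9 * H
Water addition = 2442 * 9 * 0.115 = 2527.470 kJ/kg
HHV = 43484 + 2527.470 = 46011.47 kJ/kg


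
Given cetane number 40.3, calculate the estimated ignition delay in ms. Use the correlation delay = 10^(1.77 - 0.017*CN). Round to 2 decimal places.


delay = 10^(1.77 - 0.017*CN)
Exponent = 1.77 - 0.017*40.3 = 1.0849
delay = 10^1.0849 = 12.16 ms


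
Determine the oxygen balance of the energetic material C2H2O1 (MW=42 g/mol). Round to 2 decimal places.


OB = -1600 * (2C + H/2 - O) / MW
Inner = 2*2 + 2/2 - 1 = 4.00
OB = -1600 * 4.00 / 42 = -152.38%


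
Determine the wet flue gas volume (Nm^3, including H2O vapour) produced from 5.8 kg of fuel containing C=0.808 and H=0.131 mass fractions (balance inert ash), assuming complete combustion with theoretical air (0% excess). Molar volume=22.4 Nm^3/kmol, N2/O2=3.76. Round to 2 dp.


Per kg fuel: CO2 = (C/12 kmol)*22.4 = (0.808/12)*22.4 = 1.50827 Nm^3
Per kg fuel: H2O = (H/2 kmol)*22.4 = (0.131/2)*22.4 = 1.46720 Nm^3
O2 needed per kg fuel = C/12 + H/4 = 0.808/12 + 0.131/4 = 0.10008333 kmol
Per kg fuel: N2 = O2*3.76*22.4 = 0.10008333*3.76*22.4 = 8.42942 Nm^3
Total per kg = 1.50827 + 1.46720 + 8.42942 = 11.40489 Nm^3
Total = 11.40489 * 5.8 = 66.15 Nm^3


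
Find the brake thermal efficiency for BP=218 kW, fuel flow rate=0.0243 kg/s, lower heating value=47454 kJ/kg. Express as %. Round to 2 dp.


eta_BTE = (BP / (mf * LHV)) * 100
Denominator = 0.0243 * 47454 = 1153.1322 kW
eta_BTE = (218 / 1153.1322) * 100 = 18.91%


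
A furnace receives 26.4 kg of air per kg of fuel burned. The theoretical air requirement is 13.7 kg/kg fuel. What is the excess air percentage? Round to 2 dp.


Excess air = actual - stoichiometric = 26.4 - 13.7 = 12.70 kg/kg fuel
Excess air % = (excess / stoich) * 100 = (12.70 / 13.7) * 100 = 92.70%


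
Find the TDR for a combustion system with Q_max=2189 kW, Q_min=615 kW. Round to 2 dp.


TDR = Q_max / Q_min
TDR = 2189 / 615 = 3.56


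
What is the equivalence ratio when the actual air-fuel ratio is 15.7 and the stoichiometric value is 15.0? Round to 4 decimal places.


phi = AFR_stoich / AFR_actual
phi = 15.0 / 15.7 = 0.9554


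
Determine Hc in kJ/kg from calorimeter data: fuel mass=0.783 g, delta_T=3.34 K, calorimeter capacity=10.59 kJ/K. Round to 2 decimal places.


Hc = C_cal * delta_T / m_fuel
Q_released = 10.59 * 3.34 = 35.3706 kJ
m_fuel = 0.783 g = 0.783/1000 kg = 0.000783 kg
Hc = 35.3706 / 0.000783 = 45173.18 kJ/kg


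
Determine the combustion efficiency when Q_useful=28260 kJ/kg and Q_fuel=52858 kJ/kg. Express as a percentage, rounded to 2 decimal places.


Efficiency = (Q_useful / Q_fuel) * 100
Efficiency = (28260 / 52858) * 100
Efficiency = 0.5346 * 100 = 53.46%


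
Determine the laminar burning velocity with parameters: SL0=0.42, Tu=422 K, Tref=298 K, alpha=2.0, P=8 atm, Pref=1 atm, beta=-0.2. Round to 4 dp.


SL = SL0 * (Tu/Tref)^alpha * (P/Pref)^beta
T ratio = 422/298 = 1.41610738
(T ratio)^alpha = 1.41610738^2.0 = 2.005360
(P/Pref)^beta = 8^(-0.2) = 0.659754
SL = 0.42 * 2.005360 * 0.659754 = 0.5557 m/s


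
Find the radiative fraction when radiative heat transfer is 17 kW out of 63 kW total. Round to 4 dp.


f_rad = Q_rad / Q_total
f_rad = 17 / 63 = 0.2698


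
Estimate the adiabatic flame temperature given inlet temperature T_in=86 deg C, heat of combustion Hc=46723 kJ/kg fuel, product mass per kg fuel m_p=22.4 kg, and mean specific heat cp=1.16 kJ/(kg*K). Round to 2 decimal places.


T_ad = T_in + Hc / (m_p * cp)
Denominator = 22.4 * 1.16 = 25.9840
Temperature rise = 46723 / 25.9840 = 1798.15 K
T_ad = 86 + 1798.15 = 1884.15 deg C


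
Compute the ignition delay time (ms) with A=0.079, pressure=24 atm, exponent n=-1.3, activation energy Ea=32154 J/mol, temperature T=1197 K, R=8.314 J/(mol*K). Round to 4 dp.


tau = A * P^n * exp(Ea/(R*T))
P^n = 24^(-1.3) = 0.01605925
Ea/(R*T) = 32154/(8.314*1197) = 3.230954
exp(Ea/(R*T)) = 25.303797
tau = 0.079 * 0.01605925 * 25.303797 = 0.0321 ms


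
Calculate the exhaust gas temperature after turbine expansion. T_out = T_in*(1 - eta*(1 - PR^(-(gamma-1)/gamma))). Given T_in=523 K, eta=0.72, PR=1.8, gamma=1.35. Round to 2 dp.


T_out = T_in * (1 - eta * (1 - PR^(-(gamma-1)/gamma)))
Exponent = -(1.35-1)/1.35 = -0.25925926
PR^exp = 1.8^(-0.25925926) = 0.85865408
Factor = 1 - 0.72*(1 - 0.85865408) = 0.89823094
T_out = 523 * 0.89823094 = 469.77 K


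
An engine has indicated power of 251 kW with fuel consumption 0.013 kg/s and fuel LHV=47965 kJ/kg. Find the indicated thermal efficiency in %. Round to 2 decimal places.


eta_ith = (IP / (mf * LHV)) * 100
Denominator = 0.013 * 47965 = 623.5450 kW
eta_ith = (251 / 623.5450) * 100 = 40.25%


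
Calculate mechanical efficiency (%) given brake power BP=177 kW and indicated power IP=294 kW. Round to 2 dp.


eta_mech = (BP / IP) * 100
Ratio = 177 / 294 = 0.6020
eta_mech = 0.6020 * 100 = 60.20%


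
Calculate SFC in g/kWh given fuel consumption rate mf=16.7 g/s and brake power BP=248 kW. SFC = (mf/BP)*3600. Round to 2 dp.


SFC = (mf / BP) * 3600
Rate = 16.7 / 248 = 0.067339 g/(s*kW)
SFC = 0.067339 * 3600 = 242.42 g/kWh


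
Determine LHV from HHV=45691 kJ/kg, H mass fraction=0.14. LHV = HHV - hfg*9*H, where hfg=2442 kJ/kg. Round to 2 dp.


LHV = HHV - hfg * 9 * H
Water correction = 2442 * 9 * 0.14 = 3076.920 kJ/kg
LHV = 45691 - 3076.920 = 42614.08 kJ/kg


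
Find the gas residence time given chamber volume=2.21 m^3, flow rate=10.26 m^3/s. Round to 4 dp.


tau = V / Q_flow
tau = 2.21 / 10.26 = 0.2154 s


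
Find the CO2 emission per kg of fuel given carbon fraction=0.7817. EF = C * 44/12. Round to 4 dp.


EF = C_frac * (M_CO2 / M_C)
EF = 0.7817 * (44/12)
EF = 0.7817 * 3.666667 = 2.8662 kg_CO2/kg_fuel


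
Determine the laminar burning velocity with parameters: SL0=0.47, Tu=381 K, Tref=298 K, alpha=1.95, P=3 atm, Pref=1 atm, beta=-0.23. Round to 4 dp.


SL = SL0 * (Tu/Tref)^alpha * (P/Pref)^beta
T ratio = 381/298 = 1.27852349
(T ratio)^alpha = 1.27852349^1.95 = 1.614663
(P/Pref)^beta = 3^(-0.23) = 0.776716
SL = 0.47 * 1.614663 * 0.776716 = 0.5894 m/s


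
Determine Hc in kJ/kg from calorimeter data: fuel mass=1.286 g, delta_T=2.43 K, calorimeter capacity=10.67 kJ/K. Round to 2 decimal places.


Hc = C_cal * delta_T / m_fuel
Q_released = 10.67 * 2.43 = 25.9281 kJ
m_fuel = 1.286 g = 1.286/1000 kg = 0.001286 kg
Hc = 25.9281 / 0.001286 = 20161.82 kJ/kg


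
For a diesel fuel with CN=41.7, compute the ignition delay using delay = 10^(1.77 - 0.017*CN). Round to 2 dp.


delay = 10^(1.77 - 0.017*CN)
Exponent = 1.77 - 0.017*41.7 = 1.0611
delay = 10^1.0611 = 11.51 ms


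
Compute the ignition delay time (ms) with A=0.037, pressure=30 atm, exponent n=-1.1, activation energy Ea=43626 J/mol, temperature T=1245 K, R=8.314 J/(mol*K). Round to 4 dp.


tau = A * P^n * exp(Ea/(R*T))
P^n = 30^(-1.1) = 0.02372284
Ea/(R*T) = 43626/(8.314*1245) = 4.214694
exp(Ea/(R*T)) = 67.673438
tau = 0.037 * 0.02372284 * 67.673438 = 0.0594 ms


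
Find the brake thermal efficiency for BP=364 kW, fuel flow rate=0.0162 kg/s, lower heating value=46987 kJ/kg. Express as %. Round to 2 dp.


eta_BTE = (BP / (mf * LHV)) * 100
Denominator = 0.0162 * 46987 = 761.1894 kW
eta_BTE = (364 / 761.1894) * 100 = 47.82%


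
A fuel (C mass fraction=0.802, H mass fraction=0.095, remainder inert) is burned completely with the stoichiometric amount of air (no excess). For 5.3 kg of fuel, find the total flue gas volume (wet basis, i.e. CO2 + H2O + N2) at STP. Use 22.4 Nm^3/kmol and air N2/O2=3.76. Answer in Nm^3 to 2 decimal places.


Per kg fuel: CO2 = (C/12 kmol)*22.4 = (0.802/12)*22.4 = 1.49707 Nm^3
Per kg fuel: H2O = (H/2 kmol)*22.4 = (0.095/2)*22.4 = 1.06400 Nm^3
O2 needed per kg fuel = C/12 + H/4 = 0.802/12 + 0.095/4 = 0.09058333 kmol
Per kg fuel: N2 = O2*3.76*22.4 = 0.09058333*3.76*22.4 = 7.62929 Nm^3
Total per kg = 1.49707 + 1.06400 + 7.62929 = 10.19036 Nm^3
Total = 10.19036 * 5.3 = 54.01 Nm^3


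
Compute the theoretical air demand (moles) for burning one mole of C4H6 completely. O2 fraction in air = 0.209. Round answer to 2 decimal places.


Balanced combustion: C4H6 + 5.5 O2 -> 4 CO2 + 3 H2O
O2 needed = C + H/4 = 4 + 6/4 = 5.50 moles
Air moles = O2 / 0.209 = 5.50 / 0.209 = 26.32 moles air


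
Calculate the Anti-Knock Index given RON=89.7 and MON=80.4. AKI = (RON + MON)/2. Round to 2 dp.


AKI = (RON + MON) / 2
AKI = (89.7 + 80.4) / 2
AKI = 170.1 / 2 = 85.05


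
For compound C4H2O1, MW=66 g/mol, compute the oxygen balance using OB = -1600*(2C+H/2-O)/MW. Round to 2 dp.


OB = -1600 * (2C + H/2 - O) / MW
Inner = 2*4 + 2/2 - 1 = 8.00
OB = -1600 * 8.00 / 66 = -193.94%


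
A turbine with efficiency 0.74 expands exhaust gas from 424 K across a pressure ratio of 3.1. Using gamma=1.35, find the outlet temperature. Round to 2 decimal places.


T_out = T_in * (1 - eta * (1 - PR^(-(gamma-1)/gamma)))
Exponent = -(1.35-1)/1.35 = -0.25925926
PR^exp = 3.1^(-0.25925926) = 0.74577862
Factor = 1 - 0.74*(1 - 0.74577862) = 0.81187618
T_out = 424 * 0.81187618 = 344.24 K


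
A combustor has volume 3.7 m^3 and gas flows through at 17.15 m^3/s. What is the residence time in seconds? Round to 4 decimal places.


tau = V / Q_flow
tau = 3.7 / 17.15 = 0.2157 s


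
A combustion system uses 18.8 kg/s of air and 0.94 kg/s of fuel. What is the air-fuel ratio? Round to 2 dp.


AFR = m_air / m_fuel
AFR = 18.8 / 0.94 = 20.00


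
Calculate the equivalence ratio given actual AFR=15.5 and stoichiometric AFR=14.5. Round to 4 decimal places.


phi = AFR_stoich / AFR_actual
phi = 14.5 / 15.5 = 0.9355


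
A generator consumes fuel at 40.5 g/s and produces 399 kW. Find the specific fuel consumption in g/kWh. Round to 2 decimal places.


SFC = (mf / BP) * 3600
Rate = 40.5 / 399 = 0.101504 g/(s*kW)
SFC = 0.101504 * 3600 = 365.41 g/kWh


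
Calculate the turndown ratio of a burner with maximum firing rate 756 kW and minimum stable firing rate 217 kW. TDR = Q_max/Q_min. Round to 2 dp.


TDR = Q_max / Q_min
TDR = 756 / 217 = 3.48


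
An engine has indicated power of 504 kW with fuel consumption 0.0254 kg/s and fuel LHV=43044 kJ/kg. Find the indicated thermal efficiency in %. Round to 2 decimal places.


eta_ith = (IP / (mf * LHV)) * 100
Denominator = 0.0254 * 43044 = 1093.3176 kW
eta_ith = (504 / 1093.3176) * 100 = 46.10%


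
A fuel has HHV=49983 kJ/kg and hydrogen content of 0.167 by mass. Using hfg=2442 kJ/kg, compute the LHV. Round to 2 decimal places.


LHV = HHV - hfg * 9 * H
Water correction = 2442 * 9 * 0.167 = 3670.326 kJ/kg
LHV = 49983 - 3670.326 = 46312.67 kJ/kg


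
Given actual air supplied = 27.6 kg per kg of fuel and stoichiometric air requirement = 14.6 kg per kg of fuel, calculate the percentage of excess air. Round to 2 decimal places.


Excess air = actual - stoichiometric = 27.6 - 14.6 = 13.00 kg/kg fuel
Excess air % = (excess / stoich) * 100 = (13.00 / 14.6) * 100 = 89.04%


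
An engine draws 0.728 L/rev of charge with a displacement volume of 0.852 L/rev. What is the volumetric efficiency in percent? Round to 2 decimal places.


eta_v = (V_actual / V_disp) * 100
Ratio = 0.728 / 0.852 = 0.8545
eta_v = 0.8545 * 100 = 85.45%


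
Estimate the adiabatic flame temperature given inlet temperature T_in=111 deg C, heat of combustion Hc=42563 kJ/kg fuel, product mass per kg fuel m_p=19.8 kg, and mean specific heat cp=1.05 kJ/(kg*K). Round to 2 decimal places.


T_ad = T_in + Hc / (m_p * cp)
Denominator = 19.8 * 1.05 = 20.7900
Temperature rise = 42563 / 20.7900 = 2047.28 K
T_ad = 111 + 2047.28 = 2158.28 deg C


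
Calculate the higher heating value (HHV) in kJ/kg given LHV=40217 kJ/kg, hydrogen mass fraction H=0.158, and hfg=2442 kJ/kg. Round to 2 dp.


HHV = LHV + hfg * 9 * H
Water addition = 2442 * 9 * 0.158 = 3472.524 kJ/kg
HHV = 40217 + 3472.524 = 43689.52 kJ/kg


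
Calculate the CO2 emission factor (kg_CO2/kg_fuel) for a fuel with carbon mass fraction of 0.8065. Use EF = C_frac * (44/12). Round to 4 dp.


EF = C_frac * (M_CO2 / M_C)
EF = 0.8065 * (44/12)
EF = 0.8065 * 3.666667 = 2.9572 kg_CO2/kg_fuel


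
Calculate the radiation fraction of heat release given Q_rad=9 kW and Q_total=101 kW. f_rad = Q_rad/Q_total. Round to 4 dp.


f_rad = Q_rad / Q_total
f_rad = 9 / 101 = 0.0891


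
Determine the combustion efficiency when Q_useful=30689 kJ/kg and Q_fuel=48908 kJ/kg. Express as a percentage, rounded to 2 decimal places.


Efficiency = (Q_useful / Q_fuel) * 100
Efficiency = (30689 / 48908) * 100
Efficiency = 0.6275 * 100 = 62.75%


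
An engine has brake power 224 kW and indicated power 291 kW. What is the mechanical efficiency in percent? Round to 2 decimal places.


eta_mech = (BP / IP) * 100
Ratio = 224 / 291 = 0.7698
eta_mech = 0.7698 * 100 = 76.98%


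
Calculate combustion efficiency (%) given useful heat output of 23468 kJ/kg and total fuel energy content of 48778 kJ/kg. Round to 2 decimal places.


Efficiency = (Q_useful / Q_fuel) * 100
Efficiency = (23468 / 48778) * 100
Efficiency = 0.4811 * 100 = 48.11%


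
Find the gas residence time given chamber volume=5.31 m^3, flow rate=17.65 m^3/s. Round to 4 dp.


tau = V / Q_flow
tau = 5.31 / 17.65 = 0.3008 s


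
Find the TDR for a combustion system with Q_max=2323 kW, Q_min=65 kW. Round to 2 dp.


TDR = Q_max / Q_min
TDR = 2323 / 65 = 35.74


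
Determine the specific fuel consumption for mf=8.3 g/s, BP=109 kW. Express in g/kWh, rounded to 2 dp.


SFC = (mf / BP) * 3600
Rate = 8.3 / 109 = 0.076147 g/(s*kW)
SFC = 0.076147 * 3600 = 274.13 g/kWh


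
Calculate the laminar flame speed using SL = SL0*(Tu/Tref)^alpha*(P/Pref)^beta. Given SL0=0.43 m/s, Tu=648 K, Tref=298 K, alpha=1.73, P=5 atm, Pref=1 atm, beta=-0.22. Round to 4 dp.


SL = SL0 * (Tu/Tref)^alpha * (P/Pref)^beta
T ratio = 648/298 = 2.17449664
(T ratio)^alpha = 2.17449664^1.73 = 3.833810
(P/Pref)^beta = 5^(-0.22) = 0.701821
SL = 0.43 * 3.833810 * 0.701821 = 1.1570 m/s


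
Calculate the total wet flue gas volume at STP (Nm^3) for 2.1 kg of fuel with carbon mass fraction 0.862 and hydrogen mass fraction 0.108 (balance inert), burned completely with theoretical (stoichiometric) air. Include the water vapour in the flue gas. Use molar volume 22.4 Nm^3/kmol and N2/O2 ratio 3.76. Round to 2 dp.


Per kg fuel: CO2 = (C/12 kmol)*22.4 = (0.862/12)*22.4 = 1.60907 Nm^3
Per kg fuel: H2O = (H/2 kmol)*22.4 = (0.108/2)*22.4 = 1.20960 Nm^3
O2 needed per kg fuel = C/12 + H/4 = 0.862/12 + 0.108/4 = 0.09883333 kmol
Per kg fuel: N2 = O2*3.76*22.4 = 0.09883333*3.76*22.4 = 8.32414 Nm^3
Total per kg = 1.60907 + 1.20960 + 8.32414 = 11.14281 Nm^3
Total = 11.14281 * 2.1 = 23.40 Nm^3
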